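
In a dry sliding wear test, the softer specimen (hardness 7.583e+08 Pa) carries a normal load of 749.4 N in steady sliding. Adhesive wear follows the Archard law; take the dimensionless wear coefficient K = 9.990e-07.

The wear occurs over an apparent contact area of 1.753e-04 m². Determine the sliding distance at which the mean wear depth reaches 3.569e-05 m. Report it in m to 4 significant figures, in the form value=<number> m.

The algebra maintains full float precision. Intermediate values appear rounded. Rounded just once, at 4 significant digits.
SI base units throughout: W = 749.4 N, H = 7.583e+08 Pa, K = 9.990e-07.
Wearable volume V_lim = h_lim·A = 3.569e-05 · 1.753e-04 = 6.256e-09 m³.
Sliding life L = V_lim·H/(K·W) = 6.256e-09 · 7.583e+08 / (9.990e-07 · 749.4) = 6337 m.

value=6337 m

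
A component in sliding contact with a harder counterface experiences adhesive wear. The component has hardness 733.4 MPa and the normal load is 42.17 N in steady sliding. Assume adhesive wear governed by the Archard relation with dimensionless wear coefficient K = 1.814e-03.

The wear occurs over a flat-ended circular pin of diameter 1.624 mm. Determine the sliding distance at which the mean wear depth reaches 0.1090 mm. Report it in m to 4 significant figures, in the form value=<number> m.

Quoted intermediates are rounded. Every step carries full float precision — rounded once at the end, at four significant figures.
Convert: Hardness H = 733.4 MPa = 7.334e+08 Pa.
Convert: Pin diameter d = 1.624 mm = 0.001624 m. Contact area A = π·d²/4 = π·(0.001624 m)²/4 = 2.071e-06 m².
Convert: Depth limit h_lim = 0.1090 mm = 1.090e-04 m.
Working in SI base units: W = 42.17 N, H = 7.334e+08 Pa, K = 1.814e-03.
Limit volume V_lim = h_lim·A = 1.090e-04 · 2.071e-06 = 2.258e-10 m³.
Life L = V_lim·H/(K·W) = 2.258e-10 · 7.334e+08 / (1.814e-03 · 42.17) = 2.165 m.

value=2.165 m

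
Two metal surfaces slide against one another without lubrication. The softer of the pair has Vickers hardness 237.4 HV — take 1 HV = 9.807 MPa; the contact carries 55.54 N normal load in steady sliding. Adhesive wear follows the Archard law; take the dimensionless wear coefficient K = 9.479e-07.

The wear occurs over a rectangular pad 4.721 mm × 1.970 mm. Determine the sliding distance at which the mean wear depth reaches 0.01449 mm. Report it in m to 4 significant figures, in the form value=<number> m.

Every step carries exact precision, and intermediate values are printed rounded. Rounded just once, at 4 significant figures.
Hardness H = 237.4 HV × 9.807 MPa/HV = 2328 MPa = 2.328e+09 Pa.
Pad sides 4.721 mm × 1.970 mm = 0.004721 m × 0.001970 m. Contact area A = 0.004721 m × 0.001970 m = 9.300e-06 m².
Depth limit h_lim = 0.01449 mm = 1.449e-05 m.
SI base units throughout: W = 55.54 N, H = 2.328e+09 Pa, K = 9.479e-07.
At the depth limit, V_lim = h_lim·A = 1.449e-05 · 9.300e-06 = 1.348e-10 m³.
Sliding life L = V_lim·H/(K·W) = 1.348e-10 · 2.328e+09 / (9.479e-07 · 55.54) = 5960 m.

value=5960 m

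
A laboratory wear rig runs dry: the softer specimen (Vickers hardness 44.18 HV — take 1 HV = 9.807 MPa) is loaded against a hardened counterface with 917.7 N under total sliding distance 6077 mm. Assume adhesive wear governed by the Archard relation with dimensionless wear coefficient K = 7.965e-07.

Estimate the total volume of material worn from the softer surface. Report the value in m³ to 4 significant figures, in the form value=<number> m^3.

The intermediates are displayed rounded; the computation runs at full float precision, and one final rounding to four significant digits.
Convert: Path length L = 6077 mm = 6.077 m.
Convert: Hardness H = 44.18 HV × 9.807 MPa/HV = 433.3 MPa = 4.333e+08 Pa.
As SI base values: W = 917.7 N, H = 4.333e+08 Pa, K = 7.965e-07.
The Archard volume V = K·W·L/H = 7.965e-07 · 917.7 · 6.077 / 4.333e+08 = 1.025e-11 m³.

value=1.025e-11 m^3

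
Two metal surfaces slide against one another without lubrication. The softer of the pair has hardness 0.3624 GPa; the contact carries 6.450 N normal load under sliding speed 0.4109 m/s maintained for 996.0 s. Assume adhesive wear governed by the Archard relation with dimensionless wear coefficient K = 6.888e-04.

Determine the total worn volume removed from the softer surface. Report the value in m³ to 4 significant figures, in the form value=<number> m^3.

Intermediates are displayed rounded — all arithmetic holds full precision. Rounded just once: four significant figures.
Sliding distance L = v·t = 0.4109 m/s × 996.0 s = 409.3 m.
Hardness H = 0.3624 GPa = 3.624e+08 Pa.
Collected in SI base units: W = 6.450 N, H = 3.624e+08 Pa, K = 6.888e-04.
By Archard's law, V = K·W·L/H = 6.888e-04 · 6.450 · 409.3 / 3.624e+08 = 5.017e-09 m³.

value=5.017e-09 m^3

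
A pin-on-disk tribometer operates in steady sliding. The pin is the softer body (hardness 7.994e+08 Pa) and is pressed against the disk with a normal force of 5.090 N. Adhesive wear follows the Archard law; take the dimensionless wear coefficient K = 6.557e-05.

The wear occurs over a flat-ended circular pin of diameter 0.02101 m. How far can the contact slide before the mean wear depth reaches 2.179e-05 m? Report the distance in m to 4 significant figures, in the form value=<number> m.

value=1.809e+04 m

Each operation runs at exact precision; the intermediates are printed rounded — a single final rounding: 4 significant figures.
Convert: Contact area A = π·d²/4 = π·(0.02101 m)²/4 = 3.467e-04 m².
In SI base units, W = 5.090 N, H = 7.994e+08 Pa, K = 6.557e-05.
Limit volume V_lim = h_lim·A = 2.179e-05 · 3.467e-04 = 7.554e-09 m³.
So the life L = V_lim·H/(K·W) = 7.554e-09 · 7.994e+08 / (6.557e-05 · 5.090) = 1.809e+04 m.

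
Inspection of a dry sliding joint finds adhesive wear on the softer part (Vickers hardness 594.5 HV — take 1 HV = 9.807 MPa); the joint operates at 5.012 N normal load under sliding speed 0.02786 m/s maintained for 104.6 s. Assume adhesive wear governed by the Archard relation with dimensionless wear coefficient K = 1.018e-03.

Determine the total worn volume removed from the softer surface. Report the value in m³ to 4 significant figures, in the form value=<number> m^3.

value=2.550e-12 m^3

Intermediate values are printed rounded; the algebra carries exact precision. Rounded just once, at four significant figures.
Distance covered L = v·t = 0.02786 m/s × 104.6 s = 2.914 m.
Hardness H = 594.5 HV × 9.807 MPa/HV = 5830 MPa = 5.830e+09 Pa.
Collected in SI base units: W = 5.012 N, H = 5.830e+09 Pa, K = 1.018e-03.
Wear volume V = K·W·L/H = 1.018e-03 · 5.012 · 2.914 / 5.830e+09 = 2.550e-12 m³.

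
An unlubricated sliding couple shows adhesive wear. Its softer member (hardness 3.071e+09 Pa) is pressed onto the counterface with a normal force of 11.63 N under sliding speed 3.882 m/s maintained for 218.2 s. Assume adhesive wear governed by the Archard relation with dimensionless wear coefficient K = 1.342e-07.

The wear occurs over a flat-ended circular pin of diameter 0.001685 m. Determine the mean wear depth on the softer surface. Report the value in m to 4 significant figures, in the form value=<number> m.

Each operation carries full precision, and the intermediates appear rounded; a lone final rounding: four significant digits.
Convert: Total distance L = v·t = 3.882 m/s × 218.2 s = 847.1 m.
Convert: Contact area A = π·d²/4 = π·(0.001685 m)²/4 = 2.230e-06 m².
In SI base units: W = 11.63 N, H = 3.071e+09 Pa, K = 1.342e-07.
Archard relation: V = K·W·L/H = 1.342e-07 · 11.63 · 847.1 / 3.071e+09 = 4.305e-13 m³.
Depth of wear h = V/A = 4.305e-13 / 2.230e-06 = 1.931e-07 m.

value=1.931e-07 m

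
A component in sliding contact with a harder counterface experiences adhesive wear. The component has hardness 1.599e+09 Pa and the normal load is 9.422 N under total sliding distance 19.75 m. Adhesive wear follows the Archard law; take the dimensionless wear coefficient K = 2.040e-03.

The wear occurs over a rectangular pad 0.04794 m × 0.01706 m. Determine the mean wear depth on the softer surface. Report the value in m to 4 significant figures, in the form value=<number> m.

value=2.903e-07 m

Intermediate values are displayed rounded. The algebra carries full float precision, and one final rounding: four significant digits.
Convert: Contact area A = 0.04794 m × 0.01706 m = 8.179e-04 m².
In SI base units, W = 9.422 N, H = 1.599e+09 Pa, K = 2.040e-03.
Apply Archard: V = K·W·L/H = 2.040e-03 · 9.422 · 19.75 / 1.599e+09 = 2.374e-10 m³.
Depth h = V/A = 2.374e-10 / 8.179e-04 = 2.903e-07 m.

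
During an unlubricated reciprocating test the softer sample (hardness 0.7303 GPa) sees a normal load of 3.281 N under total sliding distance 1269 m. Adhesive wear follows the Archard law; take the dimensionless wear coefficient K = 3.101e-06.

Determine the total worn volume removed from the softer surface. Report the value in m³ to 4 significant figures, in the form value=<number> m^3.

Intermediate values are displayed rounded. All working math runs at full float precision, and one final rounding: four significant figures.
Hardness H = 0.7303 GPa = 7.303e+08 Pa.
In SI base units: W = 3.281 N, H = 7.303e+08 Pa, K = 3.101e-06.
Worn volume V = K·W·L/H = 3.101e-06 · 3.281 · 1269 / 7.303e+08 = 1.768e-11 m³.

value=1.768e-11 m^3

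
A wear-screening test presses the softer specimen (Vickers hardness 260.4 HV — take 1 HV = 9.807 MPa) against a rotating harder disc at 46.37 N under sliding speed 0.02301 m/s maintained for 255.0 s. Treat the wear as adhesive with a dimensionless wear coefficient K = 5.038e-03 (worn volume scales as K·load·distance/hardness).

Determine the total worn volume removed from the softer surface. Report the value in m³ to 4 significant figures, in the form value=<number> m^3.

Quoted intermediates are rounded, and all arithmetic keeps exact precision, and rounded just once to 4 significant figures.
Distance covered L = v·t = 0.02301 m/s × 255.0 s = 5.868 m.
Hardness H = 260.4 HV × 9.807 MPa/HV = 2554 MPa = 2.554e+09 Pa.
In SI base units: W = 46.37 N, H = 2.554e+09 Pa, K = 5.038e-03.
Worn volume V = K·W·L/H = 5.038e-03 · 46.37 · 5.868 / 2.554e+09 = 5.368e-10 m³.

value=5.368e-10 m^3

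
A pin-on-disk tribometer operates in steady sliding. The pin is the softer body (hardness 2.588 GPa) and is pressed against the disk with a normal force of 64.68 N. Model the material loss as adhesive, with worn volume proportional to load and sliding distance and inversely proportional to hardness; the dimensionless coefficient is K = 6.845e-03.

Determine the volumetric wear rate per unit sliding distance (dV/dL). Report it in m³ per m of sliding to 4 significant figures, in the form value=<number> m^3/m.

Intermediate values are shown rounded. The algebra runs at exact precision. Rounded just once: 4 significant digits.
Convert: Hardness H = 2.588 GPa = 2.588e+09 Pa.
As SI base values: W = 64.68 N, H = 2.588e+09 Pa, K = 6.845e-03.
Sliding wear rate dV/dL = K·W/H, so: 6.845e-03 · 64.68 / 2.588e+09 = 1.711e-10 m³/m.

value=1.711e-10 m^3/m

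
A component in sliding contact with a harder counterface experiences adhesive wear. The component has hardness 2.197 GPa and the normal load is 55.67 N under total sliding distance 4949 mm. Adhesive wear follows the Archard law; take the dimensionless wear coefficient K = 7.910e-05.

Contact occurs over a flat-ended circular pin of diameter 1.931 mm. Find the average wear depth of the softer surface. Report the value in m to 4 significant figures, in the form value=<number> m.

The intermediates are printed rounded — every step carries exact precision; one final rounding to four significant figures.
Convert: Distance covered L = 4949 mm = 4.949 m.
Convert: Hardness H = 2.197 GPa = 2.197e+09 Pa.
Convert: Pin diameter d = 1.931 mm = 0.001931 m. Contact area A = π·d²/4 = π·(0.001931 m)²/4 = 2.929e-06 m².
Working in SI base units: W = 55.67 N, H = 2.197e+09 Pa, K = 7.910e-05.
Wear volume V = K·W·L/H = 7.910e-05 · 55.67 · 4.949 / 2.197e+09 = 9.919e-12 m³.
Mean depth h = V/A = 9.919e-12 / 2.929e-06 = 3.387e-06 m.

value=3.387e-06 m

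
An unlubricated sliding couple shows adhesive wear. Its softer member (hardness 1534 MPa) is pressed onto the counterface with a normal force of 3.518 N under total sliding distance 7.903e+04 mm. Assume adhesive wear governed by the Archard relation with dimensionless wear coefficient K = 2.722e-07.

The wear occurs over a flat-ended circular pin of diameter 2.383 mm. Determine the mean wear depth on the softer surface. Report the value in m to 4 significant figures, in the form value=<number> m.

The algebra maintains full precision. Intermediates are printed rounded; one last rounding to four significant figures.
Distance covered L = 7.903e+04 mm = 79.03 m.
Hardness H = 1534 MPa = 1.534e+09 Pa.
Pin diameter d = 2.383 mm = 0.002383 m. Contact area A = π·d²/4 = π·(0.002383 m)²/4 = 4.460e-06 m².
Collected in SI base units: W = 3.518 N, H = 1.534e+09 Pa, K = 2.722e-07.
Archard relation: V = K·W·L/H = 2.722e-07 · 3.518 · 79.03 / 1.534e+09 = 4.933e-14 m³.
Average depth h = V/A = 4.933e-14 / 4.460e-06 = 1.106e-08 m.

value=1.106e-08 m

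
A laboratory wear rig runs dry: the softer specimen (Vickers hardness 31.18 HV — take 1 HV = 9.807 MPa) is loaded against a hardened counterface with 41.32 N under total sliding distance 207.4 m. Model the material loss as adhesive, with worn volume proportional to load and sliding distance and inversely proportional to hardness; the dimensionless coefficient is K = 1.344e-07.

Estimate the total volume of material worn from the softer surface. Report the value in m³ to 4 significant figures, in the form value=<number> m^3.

value=3.767e-12 m^3

The intermediates are printed rounded — every step runs at full precision — rounded just once: four significant figures.
Convert: Hardness H = 31.18 HV × 9.807 MPa/HV = 305.8 MPa = 3.058e+08 Pa.
In SI base units: W = 41.32 N, H = 3.058e+08 Pa, K = 1.344e-07.
The Archard volume V = K·W·L/H = 1.344e-07 · 41.32 · 207.4 / 3.058e+08 = 3.767e-12 m³.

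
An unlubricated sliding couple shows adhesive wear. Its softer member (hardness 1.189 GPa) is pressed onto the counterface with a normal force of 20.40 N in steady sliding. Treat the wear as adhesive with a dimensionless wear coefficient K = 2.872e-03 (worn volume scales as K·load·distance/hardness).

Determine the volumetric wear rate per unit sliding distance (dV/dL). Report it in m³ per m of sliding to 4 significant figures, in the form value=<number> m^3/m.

value=4.928e-11 m^3/m

Every step maintains full float precision; intermediate values are displayed rounded. Rounded once at the end: 4 significant figures.
Hardness H = 1.189 GPa = 1.189e+09 Pa.
Expressed in SI base units: W = 20.40 N, H = 1.189e+09 Pa, K = 2.872e-03.
Rate of wear dV/dL = K·W/H — distance-free: 2.872e-03 · 20.40 / 1.189e+09 = 4.928e-11 m³/m.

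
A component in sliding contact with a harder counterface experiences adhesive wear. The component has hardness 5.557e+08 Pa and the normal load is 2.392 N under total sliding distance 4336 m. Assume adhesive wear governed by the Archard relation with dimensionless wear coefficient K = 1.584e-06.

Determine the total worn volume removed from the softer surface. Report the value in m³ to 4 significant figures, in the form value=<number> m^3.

Printed values are rounded. All arithmetic maintains full precision; a single final rounding: 4 significant digits.
In SI base units: W = 2.392 N, H = 5.557e+08 Pa, K = 1.584e-06.
Archard volume V = K·W·L/H = 1.584e-06 · 2.392 · 4336 / 5.557e+08 = 2.956e-11 m³.

value=2.956e-11 m^3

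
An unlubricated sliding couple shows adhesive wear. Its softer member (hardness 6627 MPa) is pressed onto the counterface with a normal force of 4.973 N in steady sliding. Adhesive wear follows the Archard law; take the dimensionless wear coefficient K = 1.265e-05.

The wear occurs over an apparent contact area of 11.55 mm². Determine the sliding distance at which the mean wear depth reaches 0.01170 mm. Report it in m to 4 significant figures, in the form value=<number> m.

The intermediates appear rounded — the computation maintains full precision — rounded once at the end to 4 significant digits.
Hardness H = 6627 MPa = 6.627e+09 Pa.
Contact area A = 11.55 mm² = 1.155e-05 m².
Depth limit h_lim = 0.01170 mm = 1.170e-05 m.
Restated in SI base units: W = 4.973 N, H = 6.627e+09 Pa, K = 1.265e-05.
Limit volume V_lim = h_lim·A = 1.170e-05 · 1.155e-05 = 1.351e-10 m³.
Life L = V_lim·H/(K·W) = 1.351e-10 · 6.627e+09 / (1.265e-05 · 4.973) = 1.424e+04 m.

value=1.424e+04 m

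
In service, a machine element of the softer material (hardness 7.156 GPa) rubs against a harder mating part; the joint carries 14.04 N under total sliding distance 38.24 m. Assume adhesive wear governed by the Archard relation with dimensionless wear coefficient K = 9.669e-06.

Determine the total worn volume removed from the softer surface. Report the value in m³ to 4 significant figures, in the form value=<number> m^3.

Displayed values are rounded, and all arithmetic holds exact precision; a lone final rounding to four significant digits.
Hardness H = 7.156 GPa = 7.156e+09 Pa.
SI base units throughout: W = 14.04 N, H = 7.156e+09 Pa, K = 9.669e-06.
Worn volume V = K·W·L/H = 9.669e-06 · 14.04 · 38.24 / 7.156e+09 = 7.254e-13 m³.

value=7.254e-13 m^3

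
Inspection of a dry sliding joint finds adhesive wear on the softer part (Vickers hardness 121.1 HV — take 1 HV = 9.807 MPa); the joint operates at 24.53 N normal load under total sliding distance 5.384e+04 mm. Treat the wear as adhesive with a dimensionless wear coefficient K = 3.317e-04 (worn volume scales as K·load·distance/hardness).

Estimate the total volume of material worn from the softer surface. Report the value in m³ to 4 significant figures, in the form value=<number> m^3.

value=3.689e-10 m^3

The computation maintains exact precision. Intermediates are printed rounded. Rounded once at the end, at 4 significant digits.
Convert: Distance L = 5.384e+04 mm = 53.84 m.
Convert: Hardness H = 121.1 HV × 9.807 MPa/HV = 1188 MPa = 1.188e+09 Pa.
Working in SI base units: W = 24.53 N, H = 1.188e+09 Pa, K = 3.317e-04.
Worn volume V = K·W·L/H = 3.317e-04 · 24.53 · 53.84 / 1.188e+09 = 3.689e-10 m³.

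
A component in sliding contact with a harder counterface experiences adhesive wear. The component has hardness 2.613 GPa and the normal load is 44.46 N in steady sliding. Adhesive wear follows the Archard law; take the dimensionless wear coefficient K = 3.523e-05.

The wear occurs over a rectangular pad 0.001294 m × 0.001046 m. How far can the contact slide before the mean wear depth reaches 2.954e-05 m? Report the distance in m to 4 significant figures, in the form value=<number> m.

Each operation holds exact precision — intermediate values are shown rounded — a lone final rounding: four significant digits.
Convert: Hardness H = 2.613 GPa = 2.613e+09 Pa.
Convert: Contact area A = 0.001294 m × 0.001046 m = 1.354e-06 m².
As SI base values: W = 44.46 N, H = 2.613e+09 Pa, K = 3.523e-05.
Limit volume V_lim = h_lim·A = 2.954e-05 · 1.354e-06 = 3.998e-11 m³.
Thus life L = V_lim·H/(K·W) = 3.998e-11 · 2.613e+09 / (3.523e-05 · 44.46) = 66.70 m.

value=66.70 m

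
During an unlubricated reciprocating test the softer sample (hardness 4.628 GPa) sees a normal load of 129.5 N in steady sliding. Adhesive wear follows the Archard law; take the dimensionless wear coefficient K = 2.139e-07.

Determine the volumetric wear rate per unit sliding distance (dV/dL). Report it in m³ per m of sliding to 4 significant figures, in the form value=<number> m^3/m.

Intermediates appear rounded — the algebra carries full float precision; rounded just once, at 4 significant figures.
Hardness H = 4.628 GPa = 4.628e+09 Pa.
Collected in SI base units: W = 129.5 N, H = 4.628e+09 Pa, K = 2.139e-07.
Volumetric rate dV/dL = K·W/H (no L dependence): 2.139e-07 · 129.5 / 4.628e+09 = 5.985e-15 m³/m.

value=5.985e-15 m^3/m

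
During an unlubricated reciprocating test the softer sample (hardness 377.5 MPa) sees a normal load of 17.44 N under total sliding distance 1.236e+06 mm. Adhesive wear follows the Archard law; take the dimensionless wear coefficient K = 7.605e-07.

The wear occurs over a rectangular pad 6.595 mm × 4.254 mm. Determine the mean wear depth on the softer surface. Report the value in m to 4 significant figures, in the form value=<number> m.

Intermediate values are shown rounded. All arithmetic keeps full float precision, and a single final rounding to four significant digits.
Convert: Distance L = 1.236e+06 mm = 1236 m.
Convert: Hardness H = 377.5 MPa = 3.775e+08 Pa.
Convert: Pad sides 6.595 mm × 4.254 mm = 0.006595 m × 0.004254 m. Contact area A = 0.006595 m × 0.004254 m = 2.806e-05 m².
Expressed in SI base units: W = 17.44 N, H = 3.775e+08 Pa, K = 7.605e-07.
The Archard volume V = K·W·L/H = 7.605e-07 · 17.44 · 1236 / 3.775e+08 = 4.343e-11 m³.
Wear depth h = V/A = 4.343e-11 / 2.806e-05 = 1.548e-06 m.

value=1.548e-06 m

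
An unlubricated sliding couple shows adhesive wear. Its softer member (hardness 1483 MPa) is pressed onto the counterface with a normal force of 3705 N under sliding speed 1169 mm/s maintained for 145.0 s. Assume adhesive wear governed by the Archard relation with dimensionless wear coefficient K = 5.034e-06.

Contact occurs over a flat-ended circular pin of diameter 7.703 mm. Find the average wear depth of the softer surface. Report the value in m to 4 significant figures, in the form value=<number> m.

Intermediate values appear rounded, and the algebra runs at full precision — rounded once at the end: 4 significant figures.
Sliding speed v = 1169 mm/s = 1.169 m/s. Sliding distance L = v·t = 1.169 m/s × 145.0 s = 169.5 m.
Hardness H = 1483 MPa = 1.483e+09 Pa.
Pin diameter d = 7.703 mm = 0.007703 m. Contact area A = π·d²/4 = π·(0.007703 m)²/4 = 4.660e-05 m².
Expressed in SI base units: W = 3705 N, H = 1.483e+09 Pa, K = 5.034e-06.
Wear volume V = K·W·L/H = 5.034e-06 · 3705 · 169.5 / 1.483e+09 = 2.132e-09 m³.
Mean wear depth h = V/A = 2.132e-09 / 4.660e-05 = 4.574e-05 m.

value=4.574e-05 m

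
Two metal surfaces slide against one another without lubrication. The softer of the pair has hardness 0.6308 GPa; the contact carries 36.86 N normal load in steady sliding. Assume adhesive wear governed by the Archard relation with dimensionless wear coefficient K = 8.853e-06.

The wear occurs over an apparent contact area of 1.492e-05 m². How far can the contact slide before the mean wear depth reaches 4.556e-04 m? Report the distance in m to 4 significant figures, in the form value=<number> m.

value=1.314e+04 m

The algebra maintains full precision, and displayed values are rounded. Rounded once at the end, at 4 significant digits.
Hardness H = 0.6308 GPa = 6.308e+08 Pa.
SI base units throughout: W = 36.86 N, H = 6.308e+08 Pa, K = 8.853e-06.
Permissible volume V_lim = h_lim·A = 4.556e-04 · 1.492e-05 = 6.798e-09 m³.
Inverting, life L = V_lim·H/(K·W) = 6.798e-09 · 6.308e+08 / (8.853e-06 · 36.86) = 1.314e+04 m.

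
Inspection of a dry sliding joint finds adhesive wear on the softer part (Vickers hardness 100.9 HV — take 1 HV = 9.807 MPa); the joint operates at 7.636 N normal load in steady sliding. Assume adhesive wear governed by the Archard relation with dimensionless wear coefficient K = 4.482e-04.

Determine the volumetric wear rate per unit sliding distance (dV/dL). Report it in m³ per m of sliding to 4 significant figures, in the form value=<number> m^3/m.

value=3.459e-12 m^3/m

The intermediates appear rounded, and all working math keeps full precision. Rounded just once, at 4 significant figures.
Convert: Hardness H = 100.9 HV × 9.807 MPa/HV = 989.5 MPa = 9.895e+08 Pa.
As SI base values: W = 7.636 N, H = 9.895e+08 Pa, K = 4.482e-04.
Rate of wear dV/dL = K·W/H — distance-free: 4.482e-04 · 7.636 / 9.895e+08 = 3.459e-12 m³/m.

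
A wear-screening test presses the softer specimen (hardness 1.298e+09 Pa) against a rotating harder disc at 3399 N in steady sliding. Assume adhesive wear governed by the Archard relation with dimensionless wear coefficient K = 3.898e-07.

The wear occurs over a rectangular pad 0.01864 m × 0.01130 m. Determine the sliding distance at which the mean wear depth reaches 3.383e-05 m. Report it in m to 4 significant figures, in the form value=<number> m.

value=6981 m

The intermediates are displayed rounded; all arithmetic carries full float precision; rounded just once: 4 significant figures.
Contact area A = 0.01864 m × 0.01130 m = 2.106e-04 m².
In SI base units, W = 3399 N, H = 1.298e+09 Pa, K = 3.898e-07.
Limit volume V_lim = h_lim·A = 3.383e-05 · 2.106e-04 = 7.126e-09 m³.
Life L = V_lim·H/(K·W) = 7.126e-09 · 1.298e+09 / (3.898e-07 · 3399) = 6981 m.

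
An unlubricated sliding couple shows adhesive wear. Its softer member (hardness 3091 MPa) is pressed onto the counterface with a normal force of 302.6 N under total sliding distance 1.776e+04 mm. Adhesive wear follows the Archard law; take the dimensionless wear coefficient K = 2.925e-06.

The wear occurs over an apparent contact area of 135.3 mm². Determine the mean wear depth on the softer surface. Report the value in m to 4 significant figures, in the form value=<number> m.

value=3.759e-08 m

The algebra runs at full precision; printed values are rounded — rounded once at the end, at four significant digits.
Total distance L = 1.776e+04 mm = 17.76 m.
Hardness H = 3091 MPa = 3.091e+09 Pa.
Contact area A = 135.3 mm² = 1.353e-04 m².
Collected in SI base units: W = 302.6 N, H = 3.091e+09 Pa, K = 2.925e-06.
Wear volume V = K·W·L/H = 2.925e-06 · 302.6 · 17.76 / 3.091e+09 = 5.086e-12 m³.
Depth of wear h = V/A = 5.086e-12 / 1.353e-04 = 3.759e-08 m.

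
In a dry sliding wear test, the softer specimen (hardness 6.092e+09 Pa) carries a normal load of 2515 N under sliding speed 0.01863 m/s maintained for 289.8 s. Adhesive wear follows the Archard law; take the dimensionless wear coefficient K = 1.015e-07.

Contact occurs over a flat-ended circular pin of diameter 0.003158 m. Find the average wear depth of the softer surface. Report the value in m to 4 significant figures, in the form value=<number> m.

value=2.888e-08 m

Displayed values are rounded, and every step runs at exact precision — rounded just once, at 4 significant figures.
Distance L = v·t = 0.01863 m/s × 289.8 s = 5.399 m.
Contact area A = π·d²/4 = π·(0.003158 m)²/4 = 7.833e-06 m².
As SI base values: W = 2515 N, H = 6.092e+09 Pa, K = 1.015e-07.
Wear volume V = K·W·L/H = 1.015e-07 · 2515 · 5.399 / 6.092e+09 = 2.262e-13 m³.
Mean wear depth h = V/A = 2.262e-13 / 7.833e-06 = 2.888e-08 m.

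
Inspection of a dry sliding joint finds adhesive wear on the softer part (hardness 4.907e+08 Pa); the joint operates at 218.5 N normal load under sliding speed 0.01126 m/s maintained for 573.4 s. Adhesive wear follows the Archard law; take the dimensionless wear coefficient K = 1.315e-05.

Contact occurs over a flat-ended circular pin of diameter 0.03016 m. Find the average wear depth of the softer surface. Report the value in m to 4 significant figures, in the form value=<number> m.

The computation carries full float precision, and the intermediates are printed rounded. Rounded once at the end: four significant figures.
Sliding distance L = v·t = 0.01126 m/s × 573.4 s = 6.456 m.
Contact area A = π·d²/4 = π·(0.03016 m)²/4 = 7.144e-04 m².
In SI base units, W = 218.5 N, H = 4.907e+08 Pa, K = 1.315e-05.
Volume removed: V = K·W·L/H = 1.315e-05 · 218.5 · 6.456 / 4.907e+08 = 3.781e-11 m³.
Wear depth h = V/A = 3.781e-11 / 7.144e-04 = 5.292e-08 m.

value=5.292e-08 m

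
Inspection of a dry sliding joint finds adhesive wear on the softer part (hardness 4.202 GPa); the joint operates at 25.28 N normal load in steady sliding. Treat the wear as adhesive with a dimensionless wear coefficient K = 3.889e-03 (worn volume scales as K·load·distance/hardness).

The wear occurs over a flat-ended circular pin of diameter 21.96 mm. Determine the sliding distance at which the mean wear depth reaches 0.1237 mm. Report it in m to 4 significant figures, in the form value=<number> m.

value=2002 m

Intermediate values are displayed rounded; all working math holds full float precision. Rounded once at the end, at four significant figures.
Hardness H = 4.202 GPa = 4.202e+09 Pa.
Pin diameter d = 21.96 mm = 0.02196 m. Contact area A = π·d²/4 = π·(0.02196 m)²/4 = 3.788e-04 m².
Depth limit h_lim = 0.1237 mm = 1.237e-04 m.
Working in SI base units: W = 25.28 N, H = 4.202e+09 Pa, K = 3.889e-03.
Allowed volume V_lim = h_lim·A = 1.237e-04 · 3.788e-04 = 4.685e-08 m³.
Inverting, life L = V_lim·H/(K·W) = 4.685e-08 · 4.202e+09 / (3.889e-03 · 25.28) = 2002 m.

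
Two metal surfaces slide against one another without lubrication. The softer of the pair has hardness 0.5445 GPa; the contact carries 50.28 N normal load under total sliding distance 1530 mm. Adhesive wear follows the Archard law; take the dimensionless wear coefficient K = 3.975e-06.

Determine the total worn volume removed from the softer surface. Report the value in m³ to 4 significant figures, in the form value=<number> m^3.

value=5.616e-13 m^3

All working math carries full precision, and intermediate values are displayed rounded — one last rounding, at four significant figures.
The distance L = 1530 mm = 1.530 m.
Hardness H = 0.5445 GPa = 5.445e+08 Pa.
In SI base units, W = 50.28 N, H = 5.445e+08 Pa, K = 3.975e-06.
Archard volume V = K·W·L/H = 3.975e-06 · 50.28 · 1.530 / 5.445e+08 = 5.616e-13 m³.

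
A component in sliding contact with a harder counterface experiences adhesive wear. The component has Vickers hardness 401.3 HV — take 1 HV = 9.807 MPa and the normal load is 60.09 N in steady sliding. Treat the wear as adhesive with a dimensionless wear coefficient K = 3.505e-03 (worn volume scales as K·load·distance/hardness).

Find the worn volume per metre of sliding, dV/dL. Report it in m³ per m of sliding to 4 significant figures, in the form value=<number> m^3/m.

The intermediates are displayed rounded — the algebra keeps full precision. Rounded once at the end, at four significant figures.
Convert: Hardness H = 401.3 HV × 9.807 MPa/HV = 3936 MPa = 3.936e+09 Pa.
Expressed in SI base units: W = 60.09 N, H = 3.936e+09 Pa, K = 3.505e-03.
Volumetric rate dV/dL = K·W/H — distance-free: 3.505e-03 · 60.09 / 3.936e+09 = 5.352e-11 m³/m.

value=5.352e-11 m^3/m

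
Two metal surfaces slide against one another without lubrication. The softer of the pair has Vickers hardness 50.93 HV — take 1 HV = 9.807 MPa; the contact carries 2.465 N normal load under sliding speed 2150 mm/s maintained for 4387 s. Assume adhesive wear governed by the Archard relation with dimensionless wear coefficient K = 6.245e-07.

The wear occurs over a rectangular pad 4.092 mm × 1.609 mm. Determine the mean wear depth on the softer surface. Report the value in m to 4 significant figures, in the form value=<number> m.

Intermediates appear rounded. The computation keeps full float precision. Rounded just once: four significant digits.
Convert: Sliding speed v = 2150 mm/s = 2.150 m/s. Sliding distance L = v·t = 2.150 m/s × 4387 s = 9432 m.
Convert: Hardness H = 50.93 HV × 9.807 MPa/HV = 499.5 MPa = 4.995e+08 Pa.
Convert: Pad sides 4.092 mm × 1.609 mm = 0.004092 m × 0.001609 m. Contact area A = 0.004092 m × 0.001609 m = 6.584e-06 m².
Working in SI base units: W = 2.465 N, H = 4.995e+08 Pa, K = 6.245e-07.
The Archard volume V = K·W·L/H = 6.245e-07 · 2.465 · 9432 / 4.995e+08 = 2.907e-11 m³.
Mean depth h = V/A = 2.907e-11 / 6.584e-06 = 4.415e-06 m.

value=4.415e-06 m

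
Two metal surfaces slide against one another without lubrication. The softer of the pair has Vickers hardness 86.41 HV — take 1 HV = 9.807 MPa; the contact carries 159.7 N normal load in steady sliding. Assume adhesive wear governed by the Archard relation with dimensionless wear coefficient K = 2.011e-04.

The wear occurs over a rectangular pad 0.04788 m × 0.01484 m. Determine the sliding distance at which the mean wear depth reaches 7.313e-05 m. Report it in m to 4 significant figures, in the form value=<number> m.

All arithmetic maintains full precision. Intermediate values are printed rounded. Rounded once at the end: 4 significant figures.
Hardness H = 86.41 HV × 9.807 MPa/HV = 847.4 MPa = 8.474e+08 Pa.
Contact area A = 0.04788 m × 0.01484 m = 7.105e-04 m².
Working in SI base units: W = 159.7 N, H = 8.474e+08 Pa, K = 2.011e-04.
At the depth limit, V_lim = h_lim·A = 7.313e-05 · 7.105e-04 = 5.196e-08 m³.
Inverting, life L = V_lim·H/(K·W) = 5.196e-08 · 8.474e+08 / (2.011e-04 · 159.7) = 1371 m.

value=1371 m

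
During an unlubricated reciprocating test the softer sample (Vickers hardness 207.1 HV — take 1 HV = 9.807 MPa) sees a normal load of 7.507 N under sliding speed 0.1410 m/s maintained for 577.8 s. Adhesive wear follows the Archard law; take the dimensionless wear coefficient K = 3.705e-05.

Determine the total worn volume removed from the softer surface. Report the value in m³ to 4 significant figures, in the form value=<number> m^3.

Intermediates are displayed rounded; every step maintains full float precision, and one final rounding, at four significant digits.
Distance L = v·t = 0.1410 m/s × 577.8 s = 81.47 m.
Hardness H = 207.1 HV × 9.807 MPa/HV = 2031 MPa = 2.031e+09 Pa.
Working in SI base units: W = 7.507 N, H = 2.031e+09 Pa, K = 3.705e-05.
By Archard's law, V = K·W·L/H = 3.705e-05 · 7.507 · 81.47 / 2.031e+09 = 1.116e-11 m³.

value=1.116e-11 m^3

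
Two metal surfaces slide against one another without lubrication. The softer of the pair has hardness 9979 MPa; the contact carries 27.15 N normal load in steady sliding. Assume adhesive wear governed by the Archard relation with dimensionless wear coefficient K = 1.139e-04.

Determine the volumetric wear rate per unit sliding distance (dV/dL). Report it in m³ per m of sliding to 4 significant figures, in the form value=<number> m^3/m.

Each operation runs at exact precision — shown intermediates are rounded — one last rounding: 4 significant figures.
Hardness H = 9979 MPa = 9.979e+09 Pa.
In SI base units: W = 27.15 N, H = 9.979e+09 Pa, K = 1.139e-04.
Wear rate dV/dL = K·W/H, per unit distance: 1.139e-04 · 27.15 / 9.979e+09 = 3.099e-13 m³/m.

value=3.099e-13 m^3/m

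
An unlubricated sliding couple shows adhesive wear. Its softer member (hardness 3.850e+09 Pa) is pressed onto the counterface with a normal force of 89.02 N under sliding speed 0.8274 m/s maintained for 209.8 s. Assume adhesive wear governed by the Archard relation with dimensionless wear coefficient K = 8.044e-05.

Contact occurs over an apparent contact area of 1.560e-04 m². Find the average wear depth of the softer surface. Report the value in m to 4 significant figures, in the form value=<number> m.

The intermediates are printed rounded — all working math carries full precision, and rounded once at the end, at 4 significant figures.
Convert: The distance L = v·t = 0.8274 m/s × 209.8 s = 173.6 m.
As SI base values: W = 89.02 N, H = 3.850e+09 Pa, K = 8.044e-05.
Volume removed: V = K·W·L/H = 8.044e-05 · 89.02 · 173.6 / 3.850e+09 = 3.229e-10 m³.
Depth of wear h = V/A = 3.229e-10 / 1.560e-04 = 2.070e-06 m.

value=2.070e-06 m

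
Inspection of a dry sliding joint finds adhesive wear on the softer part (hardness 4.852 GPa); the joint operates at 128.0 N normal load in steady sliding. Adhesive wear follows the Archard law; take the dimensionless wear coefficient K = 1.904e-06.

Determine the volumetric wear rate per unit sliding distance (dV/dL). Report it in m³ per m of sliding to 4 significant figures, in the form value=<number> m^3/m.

value=5.023e-14 m^3/m

The computation carries full precision; intermediate values are displayed rounded; a single final rounding, at four significant figures.
Hardness H = 4.852 GPa = 4.852e+09 Pa.
Working in SI base units: W = 128.0 N, H = 4.852e+09 Pa, K = 1.904e-06.
Volumetric rate dV/dL = K·W/H — distance-free: 1.904e-06 · 128.0 / 4.852e+09 = 5.023e-14 m³/m.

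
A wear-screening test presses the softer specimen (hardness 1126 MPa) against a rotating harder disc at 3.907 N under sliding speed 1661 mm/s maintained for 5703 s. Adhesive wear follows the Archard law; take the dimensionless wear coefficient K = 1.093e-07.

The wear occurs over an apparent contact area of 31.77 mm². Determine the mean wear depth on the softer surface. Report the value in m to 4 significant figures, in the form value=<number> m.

The intermediates are printed rounded. All working math keeps full float precision. Rounded just once, at 4 significant digits.
Convert: Sliding speed v = 1661 mm/s = 1.661 m/s. The distance L = v·t = 1.661 m/s × 5703 s = 9473 m.
Convert: Hardness H = 1126 MPa = 1.126e+09 Pa.
Convert: Contact area A = 31.77 mm² = 3.177e-05 m².
Working in SI base units: W = 3.907 N, H = 1.126e+09 Pa, K = 1.093e-07.
The Archard volume V = K·W·L/H = 1.093e-07 · 3.907 · 9473 / 1.126e+09 = 3.593e-12 m³.
Depth h = V/A = 3.593e-12 / 3.177e-05 = 1.131e-07 m.

value=1.131e-07 m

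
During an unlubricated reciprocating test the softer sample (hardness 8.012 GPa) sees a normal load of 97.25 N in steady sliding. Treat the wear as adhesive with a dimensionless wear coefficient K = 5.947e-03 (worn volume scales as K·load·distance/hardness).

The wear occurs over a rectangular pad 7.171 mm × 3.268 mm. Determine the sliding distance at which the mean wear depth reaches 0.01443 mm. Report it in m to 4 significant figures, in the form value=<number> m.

value=4.685 m

Shown intermediates are rounded, and every step runs at full float precision. Rounded once at the end: four significant figures.
Hardness H = 8.012 GPa = 8.012e+09 Pa.
Pad sides 7.171 mm × 3.268 mm = 0.007171 m × 0.003268 m. Contact area A = 0.007171 m × 0.003268 m = 2.343e-05 m².
Depth limit h_lim = 0.01443 mm = 1.443e-05 m.
As SI base values: W = 97.25 N, H = 8.012e+09 Pa, K = 5.947e-03.
At the depth limit, V_lim = h_lim·A = 1.443e-05 · 2.343e-05 = 3.382e-10 m³.
Life L = V_lim·H/(K·W) = 3.382e-10 · 8.012e+09 / (5.947e-03 · 97.25) = 4.685 m.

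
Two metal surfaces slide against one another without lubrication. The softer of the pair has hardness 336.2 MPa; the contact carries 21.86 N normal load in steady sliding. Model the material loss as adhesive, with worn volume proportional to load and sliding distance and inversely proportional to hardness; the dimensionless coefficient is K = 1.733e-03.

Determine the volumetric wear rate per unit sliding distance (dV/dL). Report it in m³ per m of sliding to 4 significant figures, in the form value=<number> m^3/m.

Shown intermediates are rounded — all arithmetic maintains full precision. Rounded just once, at 4 significant digits.
Convert: Hardness H = 336.2 MPa = 3.362e+08 Pa.
Working in SI base units: W = 21.86 N, H = 3.362e+08 Pa, K = 1.733e-03.
Wear rate dV/dL = K·W/H: 1.733e-03 · 21.86 / 3.362e+08 = 1.127e-10 m³/m.

value=1.127e-10 m^3/m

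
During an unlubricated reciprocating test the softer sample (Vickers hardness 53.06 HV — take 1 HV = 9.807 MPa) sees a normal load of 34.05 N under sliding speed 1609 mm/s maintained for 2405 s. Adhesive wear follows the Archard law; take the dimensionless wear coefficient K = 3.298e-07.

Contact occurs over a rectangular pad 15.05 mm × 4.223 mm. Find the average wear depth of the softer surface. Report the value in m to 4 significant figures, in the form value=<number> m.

value=1.314e-06 m

Intermediate values are shown rounded; every step maintains exact precision. Rounded just once: four significant digits.
Convert: Sliding speed v = 1609 mm/s = 1.609 m/s. Distance covered L = v·t = 1.609 m/s × 2405 s = 3870 m.
Convert: Hardness H = 53.06 HV × 9.807 MPa/HV = 520.4 MPa = 5.204e+08 Pa.
Convert: Pad sides 15.05 mm × 4.223 mm = 0.01505 m × 0.004223 m. Contact area A = 0.01505 m × 0.004223 m = 6.356e-05 m².
In SI base units, W = 34.05 N, H = 5.204e+08 Pa, K = 3.298e-07.
Archard volume V = K·W·L/H = 3.298e-07 · 34.05 · 3870 / 5.204e+08 = 8.351e-11 m³.
Depth of wear h = V/A = 8.351e-11 / 6.356e-05 = 1.314e-06 m.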